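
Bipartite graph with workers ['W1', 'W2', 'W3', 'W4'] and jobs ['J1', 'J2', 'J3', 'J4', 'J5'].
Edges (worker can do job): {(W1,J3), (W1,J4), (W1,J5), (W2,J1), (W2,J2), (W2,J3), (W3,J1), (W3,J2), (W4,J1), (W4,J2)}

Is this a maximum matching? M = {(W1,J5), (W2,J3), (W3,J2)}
No, size 3 is not maximum

Proposed matching has size 3.
Maximum matching size for this graph: 4.

This is NOT maximum - can be improved to size 4.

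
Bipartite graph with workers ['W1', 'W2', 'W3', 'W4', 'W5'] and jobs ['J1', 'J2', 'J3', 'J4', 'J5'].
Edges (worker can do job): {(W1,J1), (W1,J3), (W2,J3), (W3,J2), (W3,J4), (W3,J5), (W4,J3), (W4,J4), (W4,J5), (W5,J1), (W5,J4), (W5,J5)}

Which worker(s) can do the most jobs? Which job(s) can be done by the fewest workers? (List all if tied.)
Most versatile: W3, W4, W5 (3 jobs); Least covered: J2 (1 workers)

Worker degrees (jobs they can do): W1:2, W2:1, W3:3, W4:3, W5:3
Job degrees (workers who can do it): J1:2, J2:1, J3:3, J4:3, J5:3

Maximum worker degree is 3, achieved by: W3, W4, W5
Minimum job degree is 1, achieved by: J2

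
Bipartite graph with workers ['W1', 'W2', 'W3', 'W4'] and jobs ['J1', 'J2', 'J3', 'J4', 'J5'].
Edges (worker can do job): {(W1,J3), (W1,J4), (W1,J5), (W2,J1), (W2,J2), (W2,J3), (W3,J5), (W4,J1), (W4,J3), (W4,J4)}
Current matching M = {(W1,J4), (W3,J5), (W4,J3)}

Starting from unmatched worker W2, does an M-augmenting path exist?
Yes: W2 → J2

An M-augmenting path alternates non-matching / matching edges, starting and ending at unmatched vertices.
Path: W2 → J2
(J2 is unmatched in M, so the path is augmenting.)
Flipping edges along this path would increase |M| from 3 to 4.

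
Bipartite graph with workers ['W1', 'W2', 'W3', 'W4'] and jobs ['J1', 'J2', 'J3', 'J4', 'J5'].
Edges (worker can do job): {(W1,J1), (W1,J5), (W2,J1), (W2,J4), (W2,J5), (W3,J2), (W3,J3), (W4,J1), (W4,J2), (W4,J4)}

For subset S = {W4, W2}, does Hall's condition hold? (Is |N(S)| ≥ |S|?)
Yes: |N(S)| = 4, |S| = 2

Subset S = {W4, W2}
Neighbors N(S) = {J1, J2, J4, J5}

|N(S)| = 4, |S| = 2
Hall's condition: |N(S)| ≥ |S| is satisfied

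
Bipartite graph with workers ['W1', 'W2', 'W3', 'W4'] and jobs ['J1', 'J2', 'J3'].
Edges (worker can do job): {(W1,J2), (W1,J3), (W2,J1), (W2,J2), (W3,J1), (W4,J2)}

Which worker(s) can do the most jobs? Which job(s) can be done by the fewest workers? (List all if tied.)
Most versatile: W1, W2 (2 jobs); Least covered: J3 (1 workers)

Worker degrees (jobs they can do): W1:2, W2:2, W3:1, W4:1
Job degrees (workers who can do it): J1:2, J2:3, J3:1

Maximum worker degree is 2, achieved by: W1, W2
Minimum job degree is 1, achieved by: J3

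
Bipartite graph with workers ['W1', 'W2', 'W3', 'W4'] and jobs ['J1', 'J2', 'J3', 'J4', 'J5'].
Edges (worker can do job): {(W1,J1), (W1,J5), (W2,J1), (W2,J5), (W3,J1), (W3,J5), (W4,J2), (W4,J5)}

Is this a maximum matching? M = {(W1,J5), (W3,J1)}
No, size 2 is not maximum

Proposed matching has size 2.
Maximum matching size for this graph: 3.

This is NOT maximum - can be improved to size 3.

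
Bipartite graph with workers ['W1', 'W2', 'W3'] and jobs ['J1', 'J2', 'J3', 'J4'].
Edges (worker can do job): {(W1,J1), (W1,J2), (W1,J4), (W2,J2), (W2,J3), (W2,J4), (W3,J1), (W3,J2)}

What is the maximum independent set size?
Maximum independent set = 4

By König's theorem:
- Min vertex cover = Max matching = 3
- Max independent set = Total vertices - Min vertex cover
- Max independent set = 7 - 3 = 4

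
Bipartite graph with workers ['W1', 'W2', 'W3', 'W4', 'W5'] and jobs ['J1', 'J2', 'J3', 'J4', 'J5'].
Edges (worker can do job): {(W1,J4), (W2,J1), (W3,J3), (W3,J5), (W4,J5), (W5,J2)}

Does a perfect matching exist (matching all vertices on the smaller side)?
Yes, perfect matching exists (size 5)

Perfect matching: {(W1,J4), (W2,J1), (W3,J3), (W4,J5), (W5,J2)}
All 5 vertices on the smaller side are matched.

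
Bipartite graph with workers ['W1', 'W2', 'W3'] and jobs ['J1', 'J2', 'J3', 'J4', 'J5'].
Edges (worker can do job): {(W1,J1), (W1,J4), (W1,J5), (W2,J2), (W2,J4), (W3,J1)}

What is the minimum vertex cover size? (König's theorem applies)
Minimum vertex cover size = 3

By König's theorem: in bipartite graphs,
min vertex cover = max matching = 3

Maximum matching has size 3, so minimum vertex cover also has size 3.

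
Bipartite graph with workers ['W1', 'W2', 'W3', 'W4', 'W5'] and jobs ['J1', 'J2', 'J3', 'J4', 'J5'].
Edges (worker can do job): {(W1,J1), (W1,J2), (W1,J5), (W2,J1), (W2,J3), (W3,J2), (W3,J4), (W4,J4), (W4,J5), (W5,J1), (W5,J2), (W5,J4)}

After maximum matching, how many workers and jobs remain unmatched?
Unmatched: 0 workers, 0 jobs

Maximum matching size: 5
Workers: 5 total, 5 matched, 0 unmatched
Jobs: 5 total, 5 matched, 0 unmatched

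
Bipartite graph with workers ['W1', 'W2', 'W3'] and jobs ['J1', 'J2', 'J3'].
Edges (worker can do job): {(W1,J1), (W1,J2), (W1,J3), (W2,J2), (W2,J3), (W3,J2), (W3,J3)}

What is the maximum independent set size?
Maximum independent set = 3

By König's theorem:
- Min vertex cover = Max matching = 3
- Max independent set = Total vertices - Min vertex cover
- Max independent set = 6 - 3 = 3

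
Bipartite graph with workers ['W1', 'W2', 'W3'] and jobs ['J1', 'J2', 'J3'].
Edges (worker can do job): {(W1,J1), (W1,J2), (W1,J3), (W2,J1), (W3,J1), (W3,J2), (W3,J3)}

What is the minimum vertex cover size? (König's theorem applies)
Minimum vertex cover size = 3

By König's theorem: in bipartite graphs,
min vertex cover = max matching = 3

Maximum matching has size 3, so minimum vertex cover also has size 3.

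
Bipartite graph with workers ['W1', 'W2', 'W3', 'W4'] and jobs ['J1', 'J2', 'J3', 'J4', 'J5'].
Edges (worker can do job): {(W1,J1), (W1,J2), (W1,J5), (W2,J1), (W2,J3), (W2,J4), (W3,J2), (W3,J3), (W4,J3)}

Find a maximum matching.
Matching: {(W1,J5), (W2,J1), (W3,J2), (W4,J3)}

Maximum matching (size 4):
  W1 → J5
  W2 → J1
  W3 → J2
  W4 → J3

Each worker is assigned to at most one job, and each job to at most one worker.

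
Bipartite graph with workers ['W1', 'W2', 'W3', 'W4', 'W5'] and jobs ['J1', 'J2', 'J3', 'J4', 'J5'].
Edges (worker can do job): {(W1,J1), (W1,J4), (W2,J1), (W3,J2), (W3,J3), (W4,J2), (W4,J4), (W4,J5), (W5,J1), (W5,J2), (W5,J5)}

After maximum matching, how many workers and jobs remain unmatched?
Unmatched: 0 workers, 0 jobs

Maximum matching size: 5
Workers: 5 total, 5 matched, 0 unmatched
Jobs: 5 total, 5 matched, 0 unmatched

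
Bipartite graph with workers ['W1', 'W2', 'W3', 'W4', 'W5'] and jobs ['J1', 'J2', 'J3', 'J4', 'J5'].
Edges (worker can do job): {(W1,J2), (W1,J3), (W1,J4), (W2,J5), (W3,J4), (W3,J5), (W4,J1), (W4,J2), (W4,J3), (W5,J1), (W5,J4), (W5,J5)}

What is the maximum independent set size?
Maximum independent set = 5

By König's theorem:
- Min vertex cover = Max matching = 5
- Max independent set = Total vertices - Min vertex cover
- Max independent set = 10 - 5 = 5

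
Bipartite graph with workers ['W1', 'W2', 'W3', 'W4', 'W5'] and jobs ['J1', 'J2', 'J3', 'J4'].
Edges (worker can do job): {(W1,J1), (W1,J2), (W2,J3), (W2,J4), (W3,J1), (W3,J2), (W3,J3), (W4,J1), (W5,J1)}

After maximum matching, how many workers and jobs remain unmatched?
Unmatched: 1 workers, 0 jobs

Maximum matching size: 4
Workers: 5 total, 4 matched, 1 unmatched
Jobs: 4 total, 4 matched, 0 unmatched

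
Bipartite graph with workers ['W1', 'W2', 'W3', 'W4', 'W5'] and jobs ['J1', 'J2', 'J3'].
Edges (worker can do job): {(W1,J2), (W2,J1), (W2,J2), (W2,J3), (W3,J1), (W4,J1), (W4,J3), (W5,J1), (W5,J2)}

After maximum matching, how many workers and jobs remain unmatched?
Unmatched: 2 workers, 0 jobs

Maximum matching size: 3
Workers: 5 total, 3 matched, 2 unmatched
Jobs: 3 total, 3 matched, 0 unmatched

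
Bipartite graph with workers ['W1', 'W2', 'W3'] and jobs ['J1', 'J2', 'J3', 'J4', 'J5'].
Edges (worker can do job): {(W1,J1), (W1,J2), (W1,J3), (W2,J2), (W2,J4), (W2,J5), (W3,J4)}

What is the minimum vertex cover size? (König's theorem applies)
Minimum vertex cover size = 3

By König's theorem: in bipartite graphs,
min vertex cover = max matching = 3

Maximum matching has size 3, so minimum vertex cover also has size 3.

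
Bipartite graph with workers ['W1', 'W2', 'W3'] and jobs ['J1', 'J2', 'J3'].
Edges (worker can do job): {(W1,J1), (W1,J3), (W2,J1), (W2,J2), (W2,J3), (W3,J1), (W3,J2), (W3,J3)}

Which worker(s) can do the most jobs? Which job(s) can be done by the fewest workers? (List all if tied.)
Most versatile: W2, W3 (3 jobs); Least covered: J2 (2 workers)

Worker degrees (jobs they can do): W1:2, W2:3, W3:3
Job degrees (workers who can do it): J1:3, J2:2, J3:3

Maximum worker degree is 3, achieved by: W2, W3
Minimum job degree is 2, achieved by: J2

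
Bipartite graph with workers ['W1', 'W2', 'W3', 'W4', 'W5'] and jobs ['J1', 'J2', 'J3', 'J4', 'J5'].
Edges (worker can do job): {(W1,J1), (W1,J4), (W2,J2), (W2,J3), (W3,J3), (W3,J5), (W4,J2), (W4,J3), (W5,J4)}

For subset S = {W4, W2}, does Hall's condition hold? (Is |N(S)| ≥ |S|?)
Yes: |N(S)| = 2, |S| = 2

Subset S = {W4, W2}
Neighbors N(S) = {J2, J3}

|N(S)| = 2, |S| = 2
Hall's condition: |N(S)| ≥ |S| is satisfied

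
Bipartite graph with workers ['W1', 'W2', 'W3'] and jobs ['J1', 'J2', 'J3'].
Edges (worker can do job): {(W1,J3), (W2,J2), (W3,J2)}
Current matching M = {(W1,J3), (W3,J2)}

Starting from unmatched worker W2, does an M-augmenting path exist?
No augmenting path from W2

Alternating search from W2 reaches jobs: {J2}.
Every reachable job is already matched in M, and following those matched edges back to workers exposes no further unvisited jobs.
No M-augmenting path from W2 exists.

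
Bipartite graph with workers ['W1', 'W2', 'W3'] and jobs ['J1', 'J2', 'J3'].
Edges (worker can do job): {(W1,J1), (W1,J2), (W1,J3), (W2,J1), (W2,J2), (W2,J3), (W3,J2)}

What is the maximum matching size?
Maximum matching size = 3

Maximum matching: {(W1,J3), (W2,J1), (W3,J2)}
Size: 3

This assigns 3 workers to 3 distinct jobs.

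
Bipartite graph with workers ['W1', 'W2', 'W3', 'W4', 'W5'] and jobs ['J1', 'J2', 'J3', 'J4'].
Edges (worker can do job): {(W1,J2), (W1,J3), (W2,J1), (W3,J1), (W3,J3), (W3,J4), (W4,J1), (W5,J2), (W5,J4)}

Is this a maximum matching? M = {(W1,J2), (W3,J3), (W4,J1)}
No, size 3 is not maximum

Proposed matching has size 3.
Maximum matching size for this graph: 4.

This is NOT maximum - can be improved to size 4.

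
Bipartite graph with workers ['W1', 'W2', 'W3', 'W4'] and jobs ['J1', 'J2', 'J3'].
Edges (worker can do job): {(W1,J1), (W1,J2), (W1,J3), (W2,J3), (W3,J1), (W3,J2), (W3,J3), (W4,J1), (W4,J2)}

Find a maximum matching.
Matching: {(W1,J3), (W3,J2), (W4,J1)}

Maximum matching (size 3):
  W1 → J3
  W3 → J2
  W4 → J1

Each worker is assigned to at most one job, and each job to at most one worker.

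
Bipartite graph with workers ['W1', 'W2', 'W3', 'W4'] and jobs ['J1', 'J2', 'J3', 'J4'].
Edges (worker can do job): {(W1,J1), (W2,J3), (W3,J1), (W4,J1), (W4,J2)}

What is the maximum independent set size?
Maximum independent set = 5

By König's theorem:
- Min vertex cover = Max matching = 3
- Max independent set = Total vertices - Min vertex cover
- Max independent set = 8 - 3 = 5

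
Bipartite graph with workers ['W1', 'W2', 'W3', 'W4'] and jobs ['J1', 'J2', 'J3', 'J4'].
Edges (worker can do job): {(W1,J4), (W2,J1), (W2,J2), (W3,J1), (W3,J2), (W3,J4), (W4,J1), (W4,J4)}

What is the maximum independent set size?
Maximum independent set = 5

By König's theorem:
- Min vertex cover = Max matching = 3
- Max independent set = Total vertices - Min vertex cover
- Max independent set = 8 - 3 = 5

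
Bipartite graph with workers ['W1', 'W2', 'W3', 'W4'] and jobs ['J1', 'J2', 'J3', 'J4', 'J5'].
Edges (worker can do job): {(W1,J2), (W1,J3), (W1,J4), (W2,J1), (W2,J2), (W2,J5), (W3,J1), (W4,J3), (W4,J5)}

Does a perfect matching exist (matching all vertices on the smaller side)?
Yes, perfect matching exists (size 4)

Perfect matching: {(W1,J4), (W2,J5), (W3,J1), (W4,J3)}
All 4 vertices on the smaller side are matched.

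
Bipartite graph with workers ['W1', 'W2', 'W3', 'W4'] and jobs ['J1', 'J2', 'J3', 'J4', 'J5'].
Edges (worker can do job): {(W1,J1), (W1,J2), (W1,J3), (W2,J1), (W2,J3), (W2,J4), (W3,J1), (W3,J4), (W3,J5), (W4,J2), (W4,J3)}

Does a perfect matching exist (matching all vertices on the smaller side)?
Yes, perfect matching exists (size 4)

Perfect matching: {(W1,J2), (W2,J4), (W3,J5), (W4,J3)}
All 4 vertices on the smaller side are matched.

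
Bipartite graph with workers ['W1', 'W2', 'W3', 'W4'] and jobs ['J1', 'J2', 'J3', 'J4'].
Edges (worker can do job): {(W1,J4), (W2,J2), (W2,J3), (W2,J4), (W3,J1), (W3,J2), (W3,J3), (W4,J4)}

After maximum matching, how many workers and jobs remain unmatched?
Unmatched: 1 workers, 1 jobs

Maximum matching size: 3
Workers: 4 total, 3 matched, 1 unmatched
Jobs: 4 total, 3 matched, 1 unmatched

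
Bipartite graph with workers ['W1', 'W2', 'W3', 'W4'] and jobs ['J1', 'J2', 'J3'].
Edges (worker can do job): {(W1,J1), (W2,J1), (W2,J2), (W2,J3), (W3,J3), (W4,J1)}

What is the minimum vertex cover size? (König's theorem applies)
Minimum vertex cover size = 3

By König's theorem: in bipartite graphs,
min vertex cover = max matching = 3

Maximum matching has size 3, so minimum vertex cover also has size 3.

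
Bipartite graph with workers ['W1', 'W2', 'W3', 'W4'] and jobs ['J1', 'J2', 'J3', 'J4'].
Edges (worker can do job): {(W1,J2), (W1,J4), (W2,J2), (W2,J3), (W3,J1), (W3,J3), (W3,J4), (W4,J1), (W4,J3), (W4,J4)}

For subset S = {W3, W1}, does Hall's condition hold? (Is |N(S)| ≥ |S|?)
Yes: |N(S)| = 4, |S| = 2

Subset S = {W3, W1}
Neighbors N(S) = {J1, J2, J3, J4}

|N(S)| = 4, |S| = 2
Hall's condition: |N(S)| ≥ |S| is satisfied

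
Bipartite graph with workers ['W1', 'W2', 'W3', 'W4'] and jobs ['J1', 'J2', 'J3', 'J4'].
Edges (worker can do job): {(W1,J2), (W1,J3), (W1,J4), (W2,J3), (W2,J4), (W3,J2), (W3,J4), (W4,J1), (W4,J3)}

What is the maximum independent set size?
Maximum independent set = 4

By König's theorem:
- Min vertex cover = Max matching = 4
- Max independent set = Total vertices - Min vertex cover
- Max independent set = 8 - 4 = 4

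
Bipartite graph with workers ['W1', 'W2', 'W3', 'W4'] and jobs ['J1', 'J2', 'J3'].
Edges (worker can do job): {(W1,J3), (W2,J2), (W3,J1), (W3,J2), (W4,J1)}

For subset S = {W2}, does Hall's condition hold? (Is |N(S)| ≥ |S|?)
Yes: |N(S)| = 1, |S| = 1

Subset S = {W2}
Neighbors N(S) = {J2}

|N(S)| = 1, |S| = 1
Hall's condition: |N(S)| ≥ |S| is satisfied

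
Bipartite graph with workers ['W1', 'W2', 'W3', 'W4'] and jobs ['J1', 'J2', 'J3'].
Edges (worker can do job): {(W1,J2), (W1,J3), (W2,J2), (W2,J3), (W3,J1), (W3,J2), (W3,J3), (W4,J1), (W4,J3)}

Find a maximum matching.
Matching: {(W1,J3), (W3,J2), (W4,J1)}

Maximum matching (size 3):
  W1 → J3
  W3 → J2
  W4 → J1

Each worker is assigned to at most one job, and each job to at most one worker.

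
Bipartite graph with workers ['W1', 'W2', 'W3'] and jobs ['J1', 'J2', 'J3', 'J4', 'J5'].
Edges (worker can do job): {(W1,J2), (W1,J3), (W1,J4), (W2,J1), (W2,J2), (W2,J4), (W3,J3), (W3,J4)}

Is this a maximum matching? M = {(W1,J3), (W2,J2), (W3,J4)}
Yes, size 3 is maximum

Proposed matching has size 3.
Maximum matching size for this graph: 3.

This is a maximum matching.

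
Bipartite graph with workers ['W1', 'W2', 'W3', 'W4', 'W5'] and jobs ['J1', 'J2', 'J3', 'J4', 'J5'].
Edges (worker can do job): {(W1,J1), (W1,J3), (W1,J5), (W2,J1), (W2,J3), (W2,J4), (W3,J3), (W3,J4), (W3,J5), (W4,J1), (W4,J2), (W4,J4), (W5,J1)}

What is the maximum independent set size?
Maximum independent set = 5

By König's theorem:
- Min vertex cover = Max matching = 5
- Max independent set = Total vertices - Min vertex cover
- Max independent set = 10 - 5 = 5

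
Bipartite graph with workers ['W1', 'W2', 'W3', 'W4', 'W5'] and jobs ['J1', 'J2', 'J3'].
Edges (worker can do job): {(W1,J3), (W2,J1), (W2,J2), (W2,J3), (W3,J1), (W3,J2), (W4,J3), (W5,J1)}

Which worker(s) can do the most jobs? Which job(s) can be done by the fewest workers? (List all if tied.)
Most versatile: W2 (3 jobs); Least covered: J2 (2 workers)

Worker degrees (jobs they can do): W1:1, W2:3, W3:2, W4:1, W5:1
Job degrees (workers who can do it): J1:3, J2:2, J3:3

Maximum worker degree is 3, achieved by: W2
Minimum job degree is 2, achieved by: J2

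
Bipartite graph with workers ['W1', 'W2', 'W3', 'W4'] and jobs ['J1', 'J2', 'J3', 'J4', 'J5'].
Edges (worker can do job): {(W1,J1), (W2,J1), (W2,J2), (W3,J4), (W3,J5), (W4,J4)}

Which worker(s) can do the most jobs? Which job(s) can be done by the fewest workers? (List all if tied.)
Most versatile: W2, W3 (2 jobs); Least covered: J3 (0 workers)

Worker degrees (jobs they can do): W1:1, W2:2, W3:2, W4:1
Job degrees (workers who can do it): J1:2, J2:1, J3:0, J4:2, J5:1

Maximum worker degree is 2, achieved by: W2, W3
Minimum job degree is 0, achieved by: J3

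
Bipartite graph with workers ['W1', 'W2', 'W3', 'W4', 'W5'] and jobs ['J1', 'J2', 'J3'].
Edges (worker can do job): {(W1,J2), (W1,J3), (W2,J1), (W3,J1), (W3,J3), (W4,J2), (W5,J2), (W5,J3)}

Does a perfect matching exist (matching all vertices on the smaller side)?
Yes, perfect matching exists (size 3)

Perfect matching: {(W1,J3), (W3,J1), (W5,J2)}
All 3 vertices on the smaller side are matched.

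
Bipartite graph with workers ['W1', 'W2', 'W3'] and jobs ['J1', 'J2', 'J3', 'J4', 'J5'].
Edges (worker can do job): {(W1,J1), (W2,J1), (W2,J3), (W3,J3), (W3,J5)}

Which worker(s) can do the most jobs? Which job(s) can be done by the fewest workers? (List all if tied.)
Most versatile: W2, W3 (2 jobs); Least covered: J2, J4 (0 workers)

Worker degrees (jobs they can do): W1:1, W2:2, W3:2
Job degrees (workers who can do it): J1:2, J2:0, J3:2, J4:0, J5:1

Maximum worker degree is 2, achieved by: W2, W3
Minimum job degree is 0, achieved by: J2, J4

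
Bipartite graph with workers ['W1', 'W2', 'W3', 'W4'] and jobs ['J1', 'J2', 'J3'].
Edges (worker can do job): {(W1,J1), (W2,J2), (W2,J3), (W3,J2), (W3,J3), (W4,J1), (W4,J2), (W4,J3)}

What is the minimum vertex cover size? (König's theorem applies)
Minimum vertex cover size = 3

By König's theorem: in bipartite graphs,
min vertex cover = max matching = 3

Maximum matching has size 3, so minimum vertex cover also has size 3.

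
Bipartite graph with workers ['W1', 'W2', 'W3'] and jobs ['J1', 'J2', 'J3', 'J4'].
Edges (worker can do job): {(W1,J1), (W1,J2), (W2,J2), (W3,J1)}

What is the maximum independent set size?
Maximum independent set = 5

By König's theorem:
- Min vertex cover = Max matching = 2
- Max independent set = Total vertices - Min vertex cover
- Max independent set = 7 - 2 = 5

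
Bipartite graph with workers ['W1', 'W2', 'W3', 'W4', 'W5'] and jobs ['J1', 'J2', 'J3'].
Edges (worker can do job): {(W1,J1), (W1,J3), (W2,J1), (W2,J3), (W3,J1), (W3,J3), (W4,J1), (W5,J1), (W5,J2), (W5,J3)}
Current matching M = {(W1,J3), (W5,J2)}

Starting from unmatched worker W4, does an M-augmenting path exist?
Yes: W4 → J1

An M-augmenting path alternates non-matching / matching edges, starting and ending at unmatched vertices.
Path: W4 → J1
(J1 is unmatched in M, so the path is augmenting.)
Flipping edges along this path would increase |M| from 2 to 3.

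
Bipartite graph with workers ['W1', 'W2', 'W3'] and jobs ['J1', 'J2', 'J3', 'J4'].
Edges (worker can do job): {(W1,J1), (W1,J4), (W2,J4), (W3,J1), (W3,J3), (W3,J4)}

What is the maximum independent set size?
Maximum independent set = 4

By König's theorem:
- Min vertex cover = Max matching = 3
- Max independent set = Total vertices - Min vertex cover
- Max independent set = 7 - 3 = 4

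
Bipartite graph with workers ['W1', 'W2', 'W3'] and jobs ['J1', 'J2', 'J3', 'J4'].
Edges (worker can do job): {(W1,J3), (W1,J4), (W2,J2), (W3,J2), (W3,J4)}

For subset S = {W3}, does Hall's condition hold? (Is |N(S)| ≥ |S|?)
Yes: |N(S)| = 2, |S| = 1

Subset S = {W3}
Neighbors N(S) = {J2, J4}

|N(S)| = 2, |S| = 1
Hall's condition: |N(S)| ≥ |S| is satisfied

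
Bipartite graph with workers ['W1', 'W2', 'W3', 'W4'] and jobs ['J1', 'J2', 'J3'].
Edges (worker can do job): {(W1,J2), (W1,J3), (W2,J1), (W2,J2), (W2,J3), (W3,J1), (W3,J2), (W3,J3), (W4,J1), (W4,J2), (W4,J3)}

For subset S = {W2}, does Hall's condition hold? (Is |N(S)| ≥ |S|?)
Yes: |N(S)| = 3, |S| = 1

Subset S = {W2}
Neighbors N(S) = {J1, J2, J3}

|N(S)| = 3, |S| = 1
Hall's condition: |N(S)| ≥ |S| is satisfied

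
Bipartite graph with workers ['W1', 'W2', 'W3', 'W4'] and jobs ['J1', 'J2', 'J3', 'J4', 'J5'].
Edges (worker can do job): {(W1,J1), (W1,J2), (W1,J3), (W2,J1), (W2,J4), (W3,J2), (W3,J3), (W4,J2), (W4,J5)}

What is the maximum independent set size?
Maximum independent set = 5

By König's theorem:
- Min vertex cover = Max matching = 4
- Max independent set = Total vertices - Min vertex cover
- Max independent set = 9 - 4 = 5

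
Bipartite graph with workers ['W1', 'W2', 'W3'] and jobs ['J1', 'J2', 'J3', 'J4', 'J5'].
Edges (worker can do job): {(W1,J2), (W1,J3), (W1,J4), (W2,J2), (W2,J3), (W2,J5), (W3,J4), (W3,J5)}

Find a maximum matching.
Matching: {(W1,J2), (W2,J3), (W3,J5)}

Maximum matching (size 3):
  W1 → J2
  W2 → J3
  W3 → J5

Each worker is assigned to at most one job, and each job to at most one worker.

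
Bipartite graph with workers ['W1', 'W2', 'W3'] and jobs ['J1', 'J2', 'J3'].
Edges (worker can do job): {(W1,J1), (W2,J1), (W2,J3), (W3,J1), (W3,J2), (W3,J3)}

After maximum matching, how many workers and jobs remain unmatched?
Unmatched: 0 workers, 0 jobs

Maximum matching size: 3
Workers: 3 total, 3 matched, 0 unmatched
Jobs: 3 total, 3 matched, 0 unmatched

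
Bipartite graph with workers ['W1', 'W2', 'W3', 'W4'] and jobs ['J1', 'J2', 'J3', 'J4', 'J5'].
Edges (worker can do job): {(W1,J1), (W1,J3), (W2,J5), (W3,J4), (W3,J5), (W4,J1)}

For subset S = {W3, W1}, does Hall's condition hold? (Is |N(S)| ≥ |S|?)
Yes: |N(S)| = 4, |S| = 2

Subset S = {W3, W1}
Neighbors N(S) = {J1, J3, J4, J5}

|N(S)| = 4, |S| = 2
Hall's condition: |N(S)| ≥ |S| is satisfied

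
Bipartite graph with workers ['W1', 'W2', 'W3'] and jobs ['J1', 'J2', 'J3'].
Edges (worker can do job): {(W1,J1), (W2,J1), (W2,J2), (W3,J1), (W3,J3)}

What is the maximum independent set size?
Maximum independent set = 3

By König's theorem:
- Min vertex cover = Max matching = 3
- Max independent set = Total vertices - Min vertex cover
- Max independent set = 6 - 3 = 3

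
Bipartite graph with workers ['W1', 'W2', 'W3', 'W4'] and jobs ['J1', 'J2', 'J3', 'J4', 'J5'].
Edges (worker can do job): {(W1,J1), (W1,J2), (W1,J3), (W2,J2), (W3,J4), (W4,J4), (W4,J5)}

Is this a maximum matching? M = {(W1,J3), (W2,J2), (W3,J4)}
No, size 3 is not maximum

Proposed matching has size 3.
Maximum matching size for this graph: 4.

This is NOT maximum - can be improved to size 4.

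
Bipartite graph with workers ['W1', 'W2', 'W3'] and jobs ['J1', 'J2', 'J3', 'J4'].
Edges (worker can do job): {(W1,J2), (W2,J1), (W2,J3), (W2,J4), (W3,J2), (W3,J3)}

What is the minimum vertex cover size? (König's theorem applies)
Minimum vertex cover size = 3

By König's theorem: in bipartite graphs,
min vertex cover = max matching = 3

Maximum matching has size 3, so minimum vertex cover also has size 3.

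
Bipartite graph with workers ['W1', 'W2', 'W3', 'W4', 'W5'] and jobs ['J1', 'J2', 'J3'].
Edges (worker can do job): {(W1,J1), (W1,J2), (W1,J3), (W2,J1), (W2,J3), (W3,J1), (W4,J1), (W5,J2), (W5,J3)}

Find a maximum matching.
Matching: {(W1,J2), (W3,J1), (W5,J3)}

Maximum matching (size 3):
  W1 → J2
  W3 → J1
  W5 → J3

Each worker is assigned to at most one job, and each job to at most one worker.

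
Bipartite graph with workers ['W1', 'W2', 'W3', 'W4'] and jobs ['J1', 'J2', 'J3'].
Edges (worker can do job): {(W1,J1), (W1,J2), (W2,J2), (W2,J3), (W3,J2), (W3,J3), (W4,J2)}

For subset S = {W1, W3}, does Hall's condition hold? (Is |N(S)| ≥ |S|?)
Yes: |N(S)| = 3, |S| = 2

Subset S = {W1, W3}
Neighbors N(S) = {J1, J2, J3}

|N(S)| = 3, |S| = 2
Hall's condition: |N(S)| ≥ |S| is satisfied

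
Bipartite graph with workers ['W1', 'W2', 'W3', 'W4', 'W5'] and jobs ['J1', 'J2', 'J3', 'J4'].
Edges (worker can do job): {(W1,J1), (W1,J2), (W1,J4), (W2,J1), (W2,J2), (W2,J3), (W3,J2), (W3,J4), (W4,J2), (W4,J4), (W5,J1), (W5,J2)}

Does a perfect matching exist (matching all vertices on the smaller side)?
Yes, perfect matching exists (size 4)

Perfect matching: {(W2,J3), (W3,J2), (W4,J4), (W5,J1)}
All 4 vertices on the smaller side are matched.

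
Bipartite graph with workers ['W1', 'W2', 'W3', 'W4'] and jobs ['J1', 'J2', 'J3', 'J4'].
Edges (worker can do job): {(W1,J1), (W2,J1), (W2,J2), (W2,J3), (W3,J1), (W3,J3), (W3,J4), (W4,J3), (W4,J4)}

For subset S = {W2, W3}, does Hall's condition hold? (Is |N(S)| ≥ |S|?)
Yes: |N(S)| = 4, |S| = 2

Subset S = {W2, W3}
Neighbors N(S) = {J1, J2, J3, J4}

|N(S)| = 4, |S| = 2
Hall's condition: |N(S)| ≥ |S| is satisfied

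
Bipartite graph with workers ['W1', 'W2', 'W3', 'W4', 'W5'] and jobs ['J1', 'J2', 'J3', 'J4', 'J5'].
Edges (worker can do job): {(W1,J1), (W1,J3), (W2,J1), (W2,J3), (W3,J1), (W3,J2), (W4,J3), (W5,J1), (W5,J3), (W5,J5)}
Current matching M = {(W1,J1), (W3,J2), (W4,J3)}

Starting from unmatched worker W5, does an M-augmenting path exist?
Yes: W5 → J5

An M-augmenting path alternates non-matching / matching edges, starting and ending at unmatched vertices.
Path: W5 → J5
(J5 is unmatched in M, so the path is augmenting.)
Flipping edges along this path would increase |M| from 3 to 4.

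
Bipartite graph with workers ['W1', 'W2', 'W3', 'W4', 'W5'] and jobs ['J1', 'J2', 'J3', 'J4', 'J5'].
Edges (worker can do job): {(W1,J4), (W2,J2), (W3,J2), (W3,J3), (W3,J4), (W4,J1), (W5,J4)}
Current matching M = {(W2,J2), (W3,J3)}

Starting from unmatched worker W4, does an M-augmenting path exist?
Yes: W4 → J1

An M-augmenting path alternates non-matching / matching edges, starting and ending at unmatched vertices.
Path: W4 → J1
(J1 is unmatched in M, so the path is augmenting.)
Flipping edges along this path would increase |M| from 2 to 3.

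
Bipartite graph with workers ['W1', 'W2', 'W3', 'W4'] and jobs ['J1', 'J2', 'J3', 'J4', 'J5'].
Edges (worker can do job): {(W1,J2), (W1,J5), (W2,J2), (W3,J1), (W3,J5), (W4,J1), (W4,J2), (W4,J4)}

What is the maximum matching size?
Maximum matching size = 4

Maximum matching: {(W1,J5), (W2,J2), (W3,J1), (W4,J4)}
Size: 4

This assigns 4 workers to 4 distinct jobs.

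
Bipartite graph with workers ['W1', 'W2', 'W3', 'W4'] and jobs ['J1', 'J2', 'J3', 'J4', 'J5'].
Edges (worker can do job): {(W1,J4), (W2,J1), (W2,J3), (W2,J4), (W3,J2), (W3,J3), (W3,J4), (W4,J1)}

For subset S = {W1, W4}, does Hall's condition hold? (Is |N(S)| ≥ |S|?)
Yes: |N(S)| = 2, |S| = 2

Subset S = {W1, W4}
Neighbors N(S) = {J1, J4}

|N(S)| = 2, |S| = 2
Hall's condition: |N(S)| ≥ |S| is satisfied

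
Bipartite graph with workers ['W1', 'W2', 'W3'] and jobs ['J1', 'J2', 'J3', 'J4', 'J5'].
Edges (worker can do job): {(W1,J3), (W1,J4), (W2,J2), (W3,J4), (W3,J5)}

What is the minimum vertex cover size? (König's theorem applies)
Minimum vertex cover size = 3

By König's theorem: in bipartite graphs,
min vertex cover = max matching = 3

Maximum matching has size 3, so minimum vertex cover also has size 3.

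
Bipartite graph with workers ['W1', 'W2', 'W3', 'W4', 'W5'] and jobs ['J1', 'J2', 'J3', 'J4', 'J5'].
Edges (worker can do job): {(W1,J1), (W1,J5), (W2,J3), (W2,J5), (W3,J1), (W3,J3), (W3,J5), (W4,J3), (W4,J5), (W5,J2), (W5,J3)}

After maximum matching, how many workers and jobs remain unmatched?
Unmatched: 1 workers, 1 jobs

Maximum matching size: 4
Workers: 5 total, 4 matched, 1 unmatched
Jobs: 5 total, 4 matched, 1 unmatched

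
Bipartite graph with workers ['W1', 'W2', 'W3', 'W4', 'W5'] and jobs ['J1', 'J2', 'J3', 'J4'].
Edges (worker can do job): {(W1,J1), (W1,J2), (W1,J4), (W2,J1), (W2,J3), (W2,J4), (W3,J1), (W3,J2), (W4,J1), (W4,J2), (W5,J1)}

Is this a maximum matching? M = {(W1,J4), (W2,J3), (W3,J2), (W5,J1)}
Yes, size 4 is maximum

Proposed matching has size 4.
Maximum matching size for this graph: 4.

This is a maximum matching.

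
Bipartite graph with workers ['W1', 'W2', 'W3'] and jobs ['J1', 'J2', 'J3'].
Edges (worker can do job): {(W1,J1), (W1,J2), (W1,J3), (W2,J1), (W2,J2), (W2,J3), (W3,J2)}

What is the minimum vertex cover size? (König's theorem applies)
Minimum vertex cover size = 3

By König's theorem: in bipartite graphs,
min vertex cover = max matching = 3

Maximum matching has size 3, so minimum vertex cover also has size 3.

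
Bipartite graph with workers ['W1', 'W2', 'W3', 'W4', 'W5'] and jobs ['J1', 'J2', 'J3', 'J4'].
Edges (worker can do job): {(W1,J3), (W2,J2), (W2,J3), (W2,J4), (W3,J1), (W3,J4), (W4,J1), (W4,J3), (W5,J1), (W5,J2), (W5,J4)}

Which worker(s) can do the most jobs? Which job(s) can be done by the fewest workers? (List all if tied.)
Most versatile: W2, W5 (3 jobs); Least covered: J2 (2 workers)

Worker degrees (jobs they can do): W1:1, W2:3, W3:2, W4:2, W5:3
Job degrees (workers who can do it): J1:3, J2:2, J3:3, J4:3

Maximum worker degree is 3, achieved by: W2, W5
Minimum job degree is 2, achieved by: J2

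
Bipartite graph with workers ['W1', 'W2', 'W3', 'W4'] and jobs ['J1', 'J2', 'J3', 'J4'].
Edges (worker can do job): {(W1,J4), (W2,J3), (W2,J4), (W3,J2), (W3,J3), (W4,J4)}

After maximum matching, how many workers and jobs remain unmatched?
Unmatched: 1 workers, 1 jobs

Maximum matching size: 3
Workers: 4 total, 3 matched, 1 unmatched
Jobs: 4 total, 3 matched, 1 unmatched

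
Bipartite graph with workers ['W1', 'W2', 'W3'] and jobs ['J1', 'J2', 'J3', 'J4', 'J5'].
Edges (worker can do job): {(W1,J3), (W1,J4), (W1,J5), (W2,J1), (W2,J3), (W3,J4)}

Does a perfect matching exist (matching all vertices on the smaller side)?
Yes, perfect matching exists (size 3)

Perfect matching: {(W1,J3), (W2,J1), (W3,J4)}
All 3 vertices on the smaller side are matched.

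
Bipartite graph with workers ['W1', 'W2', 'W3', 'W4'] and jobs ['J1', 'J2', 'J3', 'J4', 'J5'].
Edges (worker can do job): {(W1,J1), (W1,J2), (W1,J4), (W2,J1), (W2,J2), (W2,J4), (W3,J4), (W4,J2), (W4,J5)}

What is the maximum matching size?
Maximum matching size = 4

Maximum matching: {(W1,J1), (W2,J2), (W3,J4), (W4,J5)}
Size: 4

This assigns 4 workers to 4 distinct jobs.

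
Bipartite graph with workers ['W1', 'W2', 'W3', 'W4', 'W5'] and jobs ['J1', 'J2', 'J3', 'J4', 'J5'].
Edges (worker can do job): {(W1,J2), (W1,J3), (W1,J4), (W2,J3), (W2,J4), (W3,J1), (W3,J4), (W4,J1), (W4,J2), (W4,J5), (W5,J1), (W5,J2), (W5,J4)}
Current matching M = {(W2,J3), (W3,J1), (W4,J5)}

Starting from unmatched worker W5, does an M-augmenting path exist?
Yes: W5 → J1 → W3 → J4

An M-augmenting path alternates non-matching / matching edges, starting and ending at unmatched vertices.
Path: W5 → J1 → W3 → J4
(J4 is unmatched in M, so the path is augmenting.)
Flipping edges along this path would increase |M| from 3 to 4.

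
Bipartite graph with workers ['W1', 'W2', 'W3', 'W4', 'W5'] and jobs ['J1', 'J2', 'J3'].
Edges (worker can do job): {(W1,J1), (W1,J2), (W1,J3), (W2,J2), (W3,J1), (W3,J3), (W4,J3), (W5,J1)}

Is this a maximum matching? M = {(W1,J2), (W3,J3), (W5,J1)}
Yes, size 3 is maximum

Proposed matching has size 3.
Maximum matching size for this graph: 3.

This is a maximum matching.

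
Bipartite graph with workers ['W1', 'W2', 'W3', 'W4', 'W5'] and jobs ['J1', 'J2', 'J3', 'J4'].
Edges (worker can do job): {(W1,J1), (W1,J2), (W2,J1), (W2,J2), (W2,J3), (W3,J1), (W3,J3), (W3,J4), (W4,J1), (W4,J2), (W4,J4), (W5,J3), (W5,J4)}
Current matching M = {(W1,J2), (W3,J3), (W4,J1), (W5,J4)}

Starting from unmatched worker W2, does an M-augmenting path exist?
No augmenting path from W2

Alternating search from W2 reaches jobs: {J1, J2, J3, J4}.
Every reachable job is already matched in M, and following those matched edges back to workers exposes no further unvisited jobs.
No M-augmenting path from W2 exists.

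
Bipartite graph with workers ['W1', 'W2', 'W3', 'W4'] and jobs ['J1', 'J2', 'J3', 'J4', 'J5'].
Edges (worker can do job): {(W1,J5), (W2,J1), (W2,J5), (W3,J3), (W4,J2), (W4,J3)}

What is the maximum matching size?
Maximum matching size = 4

Maximum matching: {(W1,J5), (W2,J1), (W3,J3), (W4,J2)}
Size: 4

This assigns 4 workers to 4 distinct jobs.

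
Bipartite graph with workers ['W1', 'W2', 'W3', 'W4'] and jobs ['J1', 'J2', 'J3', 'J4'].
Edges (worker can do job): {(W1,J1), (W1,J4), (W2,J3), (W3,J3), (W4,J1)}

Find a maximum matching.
Matching: {(W1,J4), (W3,J3), (W4,J1)}

Maximum matching (size 3):
  W1 → J4
  W3 → J3
  W4 → J1

Each worker is assigned to at most one job, and each job to at most one worker.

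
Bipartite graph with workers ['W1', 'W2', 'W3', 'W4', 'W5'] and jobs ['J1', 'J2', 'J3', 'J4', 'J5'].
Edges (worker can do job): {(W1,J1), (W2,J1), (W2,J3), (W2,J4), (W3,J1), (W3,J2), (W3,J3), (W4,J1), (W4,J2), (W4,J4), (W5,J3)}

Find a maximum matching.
Matching: {(W2,J4), (W3,J2), (W4,J1), (W5,J3)}

Maximum matching (size 4):
  W2 → J4
  W3 → J2
  W4 → J1
  W5 → J3

Each worker is assigned to at most one job, and each job to at most one worker.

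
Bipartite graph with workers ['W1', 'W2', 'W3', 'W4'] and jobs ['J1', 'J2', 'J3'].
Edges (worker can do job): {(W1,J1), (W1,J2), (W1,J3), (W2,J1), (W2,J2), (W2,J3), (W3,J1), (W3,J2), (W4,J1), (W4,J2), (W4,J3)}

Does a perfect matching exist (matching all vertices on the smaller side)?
Yes, perfect matching exists (size 3)

Perfect matching: {(W1,J3), (W3,J2), (W4,J1)}
All 3 vertices on the smaller side are matched.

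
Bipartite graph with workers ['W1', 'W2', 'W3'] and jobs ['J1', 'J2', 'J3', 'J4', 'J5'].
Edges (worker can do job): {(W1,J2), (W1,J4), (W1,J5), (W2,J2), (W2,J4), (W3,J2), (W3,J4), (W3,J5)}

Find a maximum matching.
Matching: {(W1,J4), (W2,J2), (W3,J5)}

Maximum matching (size 3):
  W1 → J4
  W2 → J2
  W3 → J5

Each worker is assigned to at most one job, and each job to at most one worker.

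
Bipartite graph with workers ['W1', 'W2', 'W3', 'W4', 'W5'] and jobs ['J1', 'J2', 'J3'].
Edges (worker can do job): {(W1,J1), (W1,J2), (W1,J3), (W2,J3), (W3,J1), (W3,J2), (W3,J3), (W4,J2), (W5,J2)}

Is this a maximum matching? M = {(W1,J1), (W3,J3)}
No, size 2 is not maximum

Proposed matching has size 2.
Maximum matching size for this graph: 3.

This is NOT maximum - can be improved to size 3.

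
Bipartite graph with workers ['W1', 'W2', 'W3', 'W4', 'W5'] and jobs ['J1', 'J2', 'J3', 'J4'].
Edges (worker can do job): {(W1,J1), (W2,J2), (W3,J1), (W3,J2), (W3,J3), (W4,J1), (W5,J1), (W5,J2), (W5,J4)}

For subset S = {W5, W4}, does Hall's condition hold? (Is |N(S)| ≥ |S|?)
Yes: |N(S)| = 3, |S| = 2

Subset S = {W5, W4}
Neighbors N(S) = {J1, J2, J4}

|N(S)| = 3, |S| = 2
Hall's condition: |N(S)| ≥ |S| is satisfied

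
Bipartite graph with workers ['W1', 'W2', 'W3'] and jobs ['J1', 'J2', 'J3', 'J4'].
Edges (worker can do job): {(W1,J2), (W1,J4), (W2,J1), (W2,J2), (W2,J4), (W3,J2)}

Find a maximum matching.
Matching: {(W1,J4), (W2,J1), (W3,J2)}

Maximum matching (size 3):
  W1 → J4
  W2 → J1
  W3 → J2

Each worker is assigned to at most one job, and each job to at most one worker.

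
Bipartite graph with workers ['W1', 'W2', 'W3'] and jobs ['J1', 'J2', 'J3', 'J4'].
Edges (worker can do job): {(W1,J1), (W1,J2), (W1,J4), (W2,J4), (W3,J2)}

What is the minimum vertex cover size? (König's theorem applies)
Minimum vertex cover size = 3

By König's theorem: in bipartite graphs,
min vertex cover = max matching = 3

Maximum matching has size 3, so minimum vertex cover also has size 3.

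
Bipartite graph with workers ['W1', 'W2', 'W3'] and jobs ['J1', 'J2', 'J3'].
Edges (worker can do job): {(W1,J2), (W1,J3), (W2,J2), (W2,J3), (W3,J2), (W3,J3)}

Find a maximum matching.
Matching: {(W1,J3), (W3,J2)}

Maximum matching (size 2):
  W1 → J3
  W3 → J2

Each worker is assigned to at most one job, and each job to at most one worker.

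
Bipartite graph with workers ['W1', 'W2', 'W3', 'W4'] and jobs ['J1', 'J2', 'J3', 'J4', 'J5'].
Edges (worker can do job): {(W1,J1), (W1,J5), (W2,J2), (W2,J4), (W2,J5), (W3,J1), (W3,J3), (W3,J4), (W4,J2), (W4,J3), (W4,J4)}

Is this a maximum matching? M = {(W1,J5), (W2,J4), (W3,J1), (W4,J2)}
Yes, size 4 is maximum

Proposed matching has size 4.
Maximum matching size for this graph: 4.

This is a maximum matching.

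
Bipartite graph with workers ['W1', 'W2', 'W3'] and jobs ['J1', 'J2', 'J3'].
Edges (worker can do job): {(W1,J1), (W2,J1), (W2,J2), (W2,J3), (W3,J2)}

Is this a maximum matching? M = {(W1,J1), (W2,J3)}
No, size 2 is not maximum

Proposed matching has size 2.
Maximum matching size for this graph: 3.

This is NOT maximum - can be improved to size 3.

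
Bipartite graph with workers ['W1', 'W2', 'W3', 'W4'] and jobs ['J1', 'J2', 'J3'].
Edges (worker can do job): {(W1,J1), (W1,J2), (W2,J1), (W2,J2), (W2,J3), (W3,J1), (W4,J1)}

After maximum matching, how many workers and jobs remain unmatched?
Unmatched: 1 workers, 0 jobs

Maximum matching size: 3
Workers: 4 total, 3 matched, 1 unmatched
Jobs: 3 total, 3 matched, 0 unmatched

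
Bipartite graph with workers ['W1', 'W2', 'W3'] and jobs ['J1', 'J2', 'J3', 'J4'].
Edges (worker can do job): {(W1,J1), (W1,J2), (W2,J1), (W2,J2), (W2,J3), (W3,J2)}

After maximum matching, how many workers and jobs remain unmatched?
Unmatched: 0 workers, 1 jobs

Maximum matching size: 3
Workers: 3 total, 3 matched, 0 unmatched
Jobs: 4 total, 3 matched, 1 unmatched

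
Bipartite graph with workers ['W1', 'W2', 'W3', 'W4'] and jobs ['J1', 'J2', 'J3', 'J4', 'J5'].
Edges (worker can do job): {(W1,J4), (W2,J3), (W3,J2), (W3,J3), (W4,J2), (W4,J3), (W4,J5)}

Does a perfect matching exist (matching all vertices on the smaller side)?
Yes, perfect matching exists (size 4)

Perfect matching: {(W1,J4), (W2,J3), (W3,J2), (W4,J5)}
All 4 vertices on the smaller side are matched.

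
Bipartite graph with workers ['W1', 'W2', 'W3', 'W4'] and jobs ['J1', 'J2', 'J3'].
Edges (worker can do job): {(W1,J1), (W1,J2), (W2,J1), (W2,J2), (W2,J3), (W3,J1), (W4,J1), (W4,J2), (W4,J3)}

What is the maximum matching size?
Maximum matching size = 3

Maximum matching: {(W2,J3), (W3,J1), (W4,J2)}
Size: 3

This assigns 3 workers to 3 distinct jobs.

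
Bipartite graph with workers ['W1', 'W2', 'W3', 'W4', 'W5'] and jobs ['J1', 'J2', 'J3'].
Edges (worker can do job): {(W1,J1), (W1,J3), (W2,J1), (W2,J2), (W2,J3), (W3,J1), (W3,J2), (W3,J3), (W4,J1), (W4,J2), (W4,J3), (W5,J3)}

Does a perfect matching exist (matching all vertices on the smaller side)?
Yes, perfect matching exists (size 3)

Perfect matching: {(W1,J1), (W3,J3), (W4,J2)}
All 3 vertices on the smaller side are matched.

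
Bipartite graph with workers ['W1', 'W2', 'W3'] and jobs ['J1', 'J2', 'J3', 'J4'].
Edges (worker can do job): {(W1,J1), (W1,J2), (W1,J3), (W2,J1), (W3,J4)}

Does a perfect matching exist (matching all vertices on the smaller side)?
Yes, perfect matching exists (size 3)

Perfect matching: {(W1,J3), (W2,J1), (W3,J4)}
All 3 vertices on the smaller side are matched.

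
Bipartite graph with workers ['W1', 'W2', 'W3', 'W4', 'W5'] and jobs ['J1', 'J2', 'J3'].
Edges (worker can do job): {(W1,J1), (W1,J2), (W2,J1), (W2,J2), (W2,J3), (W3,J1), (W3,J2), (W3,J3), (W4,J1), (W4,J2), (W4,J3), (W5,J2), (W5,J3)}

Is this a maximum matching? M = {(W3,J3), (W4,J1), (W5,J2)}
Yes, size 3 is maximum

Proposed matching has size 3.
Maximum matching size for this graph: 3.

This is a maximum matching.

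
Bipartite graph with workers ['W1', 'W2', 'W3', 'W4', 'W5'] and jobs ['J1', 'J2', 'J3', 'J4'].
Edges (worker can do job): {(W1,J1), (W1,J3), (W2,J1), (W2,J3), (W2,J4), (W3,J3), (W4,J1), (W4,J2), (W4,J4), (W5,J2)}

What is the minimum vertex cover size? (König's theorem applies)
Minimum vertex cover size = 4

By König's theorem: in bipartite graphs,
min vertex cover = max matching = 4

Maximum matching has size 4, so minimum vertex cover also has size 4.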